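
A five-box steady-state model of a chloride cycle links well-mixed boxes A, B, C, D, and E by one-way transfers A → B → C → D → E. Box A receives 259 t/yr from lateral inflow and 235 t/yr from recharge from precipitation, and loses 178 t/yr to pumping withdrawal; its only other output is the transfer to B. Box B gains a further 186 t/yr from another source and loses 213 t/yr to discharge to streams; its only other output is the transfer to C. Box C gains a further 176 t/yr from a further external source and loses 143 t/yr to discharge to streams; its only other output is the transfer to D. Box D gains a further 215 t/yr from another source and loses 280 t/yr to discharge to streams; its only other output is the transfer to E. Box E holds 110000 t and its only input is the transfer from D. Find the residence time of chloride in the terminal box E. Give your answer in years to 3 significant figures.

Box A: F(A→B) = (259 + 235) − 178 = 316.00 t/yr.
Box B: F(B→C) = (316.00 + 186) − 213 = 289.00 t/yr.
Box C: F(C→D) = (289.00 + 176) − 143 = 322.00 t/yr.
Box D: F(D→E) = (322.00 + 215) − 280 = 257.00 t/yr.
Box E throughput = its input = 257.00 t/yr; τ = 110000 / 257.00 = 428.0 yr.

428 yr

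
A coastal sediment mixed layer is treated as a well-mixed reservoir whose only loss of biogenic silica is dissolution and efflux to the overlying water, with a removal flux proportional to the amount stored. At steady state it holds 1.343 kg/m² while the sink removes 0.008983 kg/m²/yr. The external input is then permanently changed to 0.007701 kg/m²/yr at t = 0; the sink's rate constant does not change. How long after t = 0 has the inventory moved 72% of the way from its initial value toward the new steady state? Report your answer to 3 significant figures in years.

190 yr

τ = M₀/F₀ = 1.343/0.008983 = 149.5 yr.
The remaining gap fraction is e^(−t/τ); 72% covered ⇒ e^(−t/τ) = 0.280.
t = −τ ln(0.280) = 149.5 × 1.273 = 190.3 yr.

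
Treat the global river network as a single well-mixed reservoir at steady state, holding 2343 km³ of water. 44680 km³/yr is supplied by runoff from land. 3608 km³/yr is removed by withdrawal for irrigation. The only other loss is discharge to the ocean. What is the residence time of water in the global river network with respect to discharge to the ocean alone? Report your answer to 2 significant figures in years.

At steady state ΣF_in = ΣF_out.
ΣF_in = 44680 km³/yr.
Discharge to the ocean flux = ΣF_in − (3608) = 44680 − 3608 = 41070 km³/yr.
τ = M / F = 2343 / 41070 = 0.05705 yr.

0.057 yr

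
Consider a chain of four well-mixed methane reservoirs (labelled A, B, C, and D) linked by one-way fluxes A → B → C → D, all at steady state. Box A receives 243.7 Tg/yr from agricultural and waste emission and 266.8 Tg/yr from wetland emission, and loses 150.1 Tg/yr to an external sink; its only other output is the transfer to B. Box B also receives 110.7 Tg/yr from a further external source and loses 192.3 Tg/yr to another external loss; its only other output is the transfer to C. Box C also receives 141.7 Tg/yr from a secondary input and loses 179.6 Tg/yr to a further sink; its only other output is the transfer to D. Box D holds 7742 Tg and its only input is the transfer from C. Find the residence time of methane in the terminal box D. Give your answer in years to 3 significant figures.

Box A: F(A→B) = (243.7 + 266.8) − 150.1 = 360.40 Tg/yr.
Box B: F(B→C) = (360.40 + 110.7) − 192.3 = 278.80 Tg/yr.
Box C: F(C→D) = (278.80 + 141.7) − 179.6 = 240.90 Tg/yr.
Box D throughput = its input = 240.90 Tg/yr; τ = 7742 / 240.90 = 32.14 yr.

32.1 yr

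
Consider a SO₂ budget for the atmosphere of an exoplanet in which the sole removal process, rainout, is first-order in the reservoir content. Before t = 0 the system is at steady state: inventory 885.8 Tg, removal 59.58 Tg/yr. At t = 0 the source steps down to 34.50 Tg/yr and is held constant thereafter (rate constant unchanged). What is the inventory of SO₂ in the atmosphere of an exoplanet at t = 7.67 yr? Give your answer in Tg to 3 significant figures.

τ = M₀/F₀ = 885.8/59.58 = 14.87 yr; rate constant k = 1/τ.
New steady state M_∞ = F₁/k = F₁·τ = 34.50 × 14.87 = 512.93 Tg.
M(t) = M_∞ + (M₀ − M_∞)·e^(−t/τ); t/τ = 7.67/14.87 = 0.5159, so e^(−t/τ) = 0.5970.
M(t) = 512.93 + 372.9 × 0.5970 = 735.52 Tg.

736 Tg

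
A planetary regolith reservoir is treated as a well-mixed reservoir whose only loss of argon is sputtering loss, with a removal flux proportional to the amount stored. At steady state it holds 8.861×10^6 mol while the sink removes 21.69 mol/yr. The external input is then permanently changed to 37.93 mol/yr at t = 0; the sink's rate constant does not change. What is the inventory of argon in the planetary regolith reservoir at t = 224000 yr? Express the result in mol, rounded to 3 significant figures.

The sink rate constant is k = F₀/M₀ = 21.69/8.861×10^6 = 2.448×10^-6 yr⁻¹.
Solving dM/dt = F₁ − kM with M(0) = M₀ gives M(t) = F₁/k + (M₀ − F₁/k)·e^(−kt).
F₁/k = 37.93/2.448×10^-6 = 1.5496×10^7 mol; kt = 2.448×10^-6 × 224000 = 0.5483, e^(−kt) = 0.5779.
M(224000) = 1.5496×10^7 + (8.861×10^6 − 1.5496×10^7) × 0.5779 = 1.5496×10^7 − 3.834×10^6 = 1.1661×10^7 mol.

1.17×10^7 mol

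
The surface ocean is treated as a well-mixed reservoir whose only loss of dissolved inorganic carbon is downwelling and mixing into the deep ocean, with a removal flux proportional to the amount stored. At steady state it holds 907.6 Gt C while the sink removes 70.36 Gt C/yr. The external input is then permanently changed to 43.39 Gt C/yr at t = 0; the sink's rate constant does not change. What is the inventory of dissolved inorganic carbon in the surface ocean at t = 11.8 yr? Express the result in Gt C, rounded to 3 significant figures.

699 Gt C

The sink rate constant is k = F₀/M₀ = 70.36/907.6 = 0.07752 yr⁻¹.
Solving dM/dt = F₁ − kM with M(0) = M₀ gives M(t) = F₁/k + (M₀ − F₁/k)·e^(−kt).
F₁/k = 43.39/0.07752 = 559.70 Gt C; kt = 0.07752 × 11.8 = 0.9148, e^(−kt) = 0.4006.
M(11.8) = 559.70 + (907.6 − 559.70) × 0.4006 = 559.70 + 139.4 = 699.07 Gt C.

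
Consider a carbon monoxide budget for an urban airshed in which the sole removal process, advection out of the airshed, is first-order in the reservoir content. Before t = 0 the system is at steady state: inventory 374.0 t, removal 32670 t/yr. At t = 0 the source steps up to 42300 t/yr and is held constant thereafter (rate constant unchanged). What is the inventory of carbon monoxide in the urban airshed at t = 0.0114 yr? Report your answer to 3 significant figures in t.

The sink rate constant is k = F₀/M₀ = 32670/374.0 = 87.35 yr⁻¹.
Solving dM/dt = F₁ − kM with M(0) = M₀ gives M(t) = F₁/k + (M₀ − F₁/k)·e^(−kt).
F₁/k = 42300/87.35 = 484.24 t; kt = 87.35 × 0.0114 = 0.9958, e^(−kt) = 0.3694.
M(0.0114) = 484.24 + (374.0 − 484.24) × 0.3694 = 484.24 − 40.73 = 443.52 t.

444 t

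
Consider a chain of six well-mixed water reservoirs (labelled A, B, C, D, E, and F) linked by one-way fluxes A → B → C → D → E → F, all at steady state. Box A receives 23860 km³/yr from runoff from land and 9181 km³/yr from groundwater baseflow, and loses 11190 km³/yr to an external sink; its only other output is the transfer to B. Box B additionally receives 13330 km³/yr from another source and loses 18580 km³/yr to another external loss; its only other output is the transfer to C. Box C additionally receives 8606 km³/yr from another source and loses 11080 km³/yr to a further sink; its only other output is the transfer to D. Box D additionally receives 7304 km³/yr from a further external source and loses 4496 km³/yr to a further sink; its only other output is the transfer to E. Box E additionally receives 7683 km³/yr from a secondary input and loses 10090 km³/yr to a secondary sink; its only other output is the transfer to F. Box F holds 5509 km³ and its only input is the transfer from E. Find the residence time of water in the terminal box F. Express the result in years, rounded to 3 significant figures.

Box A: F(A→B) = (23860 + 9181) − 11190 = 21851 km³/yr.
Box B: F(B→C) = (21851 + 13330) − 18580 = 16601 km³/yr.
Box C: F(C→D) = (16601 + 8606) − 11080 = 14127 km³/yr.
Box D: F(D→E) = (14127 + 7304) − 4496 = 16935 km³/yr.
Box E: F(E→F) = (16935 + 7683) − 10090 = 14528 km³/yr.
Box F throughput = its input = 14528 km³/yr; τ = 5509 / 14528 = 0.3792 yr.

0.379 yr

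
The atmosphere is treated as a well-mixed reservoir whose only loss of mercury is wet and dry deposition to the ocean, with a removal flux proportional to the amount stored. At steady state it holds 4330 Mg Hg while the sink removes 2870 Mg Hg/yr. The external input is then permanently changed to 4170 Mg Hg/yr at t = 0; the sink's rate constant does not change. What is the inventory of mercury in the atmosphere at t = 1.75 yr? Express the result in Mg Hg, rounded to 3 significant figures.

5680 Mg Hg

τ = M₀/F₀ = 4330/2870 = 1.509 yr; rate constant k = 1/τ.
New steady state M_∞ = F₁/k = F₁·τ = 4170 × 1.509 = 6291.3 Mg Hg.
M(t) = M_∞ + (M₀ − M_∞)·e^(−t/τ); t/τ = 1.75/1.509 = 1.160, so e^(−t/τ) = 0.3135.
M(t) = 6291.3 − 1961 × 0.3135 = 5676.4 Mg Hg.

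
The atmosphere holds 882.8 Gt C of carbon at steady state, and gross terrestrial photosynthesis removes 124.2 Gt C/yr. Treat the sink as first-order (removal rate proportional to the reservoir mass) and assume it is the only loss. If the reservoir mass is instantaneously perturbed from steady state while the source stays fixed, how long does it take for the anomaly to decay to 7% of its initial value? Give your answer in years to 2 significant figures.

For a linear reservoir the anomaly decays as exp(−t/τ) with τ = M/F = 882.8/124.2 = 7.108 yr.
exp(−t/τ) = 0.07 ⇒ t = −τ ln(0.07) = 7.108 × 2.659 = 18.90 yr.

19 yr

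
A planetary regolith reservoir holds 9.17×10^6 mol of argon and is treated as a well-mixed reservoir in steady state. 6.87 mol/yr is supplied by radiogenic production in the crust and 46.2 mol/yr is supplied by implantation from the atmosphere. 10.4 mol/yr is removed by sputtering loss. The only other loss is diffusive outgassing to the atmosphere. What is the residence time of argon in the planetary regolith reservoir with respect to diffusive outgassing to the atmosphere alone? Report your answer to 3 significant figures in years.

215000 yr

At steady state ΣF_in = ΣF_out.
ΣF_in = 6.87 + 46.2 = 53.070 mol/yr.
Diffusive outgassing to the atmosphere flux = ΣF_in − (10.4) = 53.070 − 10.40 = 42.67 mol/yr.
τ = M / F = 9.17×10^6 / 42.67 = 214900 yr.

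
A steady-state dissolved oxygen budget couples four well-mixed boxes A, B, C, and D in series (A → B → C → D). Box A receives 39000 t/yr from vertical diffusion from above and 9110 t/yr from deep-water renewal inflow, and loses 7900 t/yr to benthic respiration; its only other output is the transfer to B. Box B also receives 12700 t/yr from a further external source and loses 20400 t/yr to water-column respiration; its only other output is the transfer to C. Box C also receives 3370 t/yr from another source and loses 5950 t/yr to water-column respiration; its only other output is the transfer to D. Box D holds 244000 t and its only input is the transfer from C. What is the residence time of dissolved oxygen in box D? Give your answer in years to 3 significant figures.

8.15 yr

Box A: F(A→B) = (39000 + 9110) − 7900 = 40210 t/yr.
Box B: F(B→C) = (40210 + 12700) − 20400 = 32510 t/yr.
Box C: F(C→D) = (32510 + 3370) − 5950 = 29930 t/yr.
Box D throughput = its input = 29930 t/yr; τ = 244000 / 29930 = 8.152 yr.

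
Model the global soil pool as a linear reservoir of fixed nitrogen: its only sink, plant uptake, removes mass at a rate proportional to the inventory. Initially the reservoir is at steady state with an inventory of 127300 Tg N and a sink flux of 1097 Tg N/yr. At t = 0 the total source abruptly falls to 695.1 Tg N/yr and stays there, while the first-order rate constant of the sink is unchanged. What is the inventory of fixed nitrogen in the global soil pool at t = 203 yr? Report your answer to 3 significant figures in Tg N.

88800 Tg N

The sink rate constant is k = F₀/M₀ = 1097/127300 = 0.008617 yr⁻¹.
Solving dM/dt = F₁ − kM with M(0) = M₀ gives M(t) = F₁/k + (M₀ − F₁/k)·e^(−kt).
F₁/k = 695.1/0.008617 = 80662 Tg N; kt = 0.008617 × 203 = 1.749, e^(−kt) = 0.1739.
M(203) = 80662 + (127300 − 80662) × 0.1739 = 80662 + 8110 = 88772 Tg N.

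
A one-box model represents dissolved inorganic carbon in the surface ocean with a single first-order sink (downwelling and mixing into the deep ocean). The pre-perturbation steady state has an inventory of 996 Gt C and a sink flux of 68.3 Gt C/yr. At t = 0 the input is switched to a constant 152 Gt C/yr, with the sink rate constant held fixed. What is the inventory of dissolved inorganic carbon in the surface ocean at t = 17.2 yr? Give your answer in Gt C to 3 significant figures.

1840 Gt C

Residence time τ = M₀/F₀ = 14.58 yr. The eventual steady state is M_∞ = M₀·(F₁/F₀) = 996 × 152/68.3 = 2216.6 Gt C.
The anomaly ΔM(t) = M(t) − M_∞ decays as ΔM₀·e^(−t/τ) with ΔM₀ = 996 − 2216.6 = −1221 Gt C.
At t = 17.2 yr, e^(−t/τ) = e^(−1.179) = 0.3074, so ΔM = −375.3 Gt C and M = 2216.6 − 375.3 = 1841.3 Gt C.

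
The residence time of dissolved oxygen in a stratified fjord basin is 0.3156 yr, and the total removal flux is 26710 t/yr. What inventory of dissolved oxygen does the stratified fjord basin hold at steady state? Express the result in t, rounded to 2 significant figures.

τ = M/F ⇒ M = τ × F = 0.3156 × 26710 = 8430 t.

8400 t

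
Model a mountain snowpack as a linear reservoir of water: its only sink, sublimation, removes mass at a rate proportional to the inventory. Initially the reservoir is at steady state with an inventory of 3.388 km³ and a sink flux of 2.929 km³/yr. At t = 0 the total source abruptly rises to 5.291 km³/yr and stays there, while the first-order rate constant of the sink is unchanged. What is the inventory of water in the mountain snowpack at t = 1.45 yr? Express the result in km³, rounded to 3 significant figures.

τ = M₀/F₀ = 3.388/2.929 = 1.157 yr; rate constant k = 1/τ.
New steady state M_∞ = F₁/k = F₁·τ = 5.291 × 1.157 = 6.1201 km³.
M(t) = M_∞ + (M₀ − M_∞)·e^(−t/τ); t/τ = 1.45/1.157 = 1.254, so e^(−t/τ) = 0.2855.
M(t) = 6.1201 − 2.732 × 0.2855 = 5.3402 km³.

5.34 km³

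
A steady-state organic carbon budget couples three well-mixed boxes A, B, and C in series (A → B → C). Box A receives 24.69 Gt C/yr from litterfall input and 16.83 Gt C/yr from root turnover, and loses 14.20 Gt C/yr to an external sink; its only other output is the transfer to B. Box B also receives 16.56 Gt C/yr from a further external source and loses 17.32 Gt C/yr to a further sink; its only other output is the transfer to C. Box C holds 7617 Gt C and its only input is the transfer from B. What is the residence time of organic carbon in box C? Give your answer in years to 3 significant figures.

Box A: F(A→B) = (24.69 + 16.83) − 14.20 = 27.320 Gt C/yr.
Box B: F(B→C) = (27.320 + 16.56) − 17.32 = 26.560 Gt C/yr.
Box C throughput = its input = 26.560 Gt C/yr; τ = 7617 / 26.560 = 286.8 yr.

287 yr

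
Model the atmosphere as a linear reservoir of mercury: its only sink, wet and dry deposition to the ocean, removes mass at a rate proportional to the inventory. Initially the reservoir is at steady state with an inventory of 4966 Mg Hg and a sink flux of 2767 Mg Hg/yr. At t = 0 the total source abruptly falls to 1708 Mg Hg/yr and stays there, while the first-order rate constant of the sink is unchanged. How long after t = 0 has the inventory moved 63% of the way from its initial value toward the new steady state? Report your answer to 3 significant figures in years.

τ = M₀/F₀ = 4966/2767 = 1.795 yr.
The remaining gap fraction is e^(−t/τ); 63% covered ⇒ e^(−t/τ) = 0.370.
t = −τ ln(0.370) = 1.795 × 0.9943 = 1.784 yr.

1.78 yr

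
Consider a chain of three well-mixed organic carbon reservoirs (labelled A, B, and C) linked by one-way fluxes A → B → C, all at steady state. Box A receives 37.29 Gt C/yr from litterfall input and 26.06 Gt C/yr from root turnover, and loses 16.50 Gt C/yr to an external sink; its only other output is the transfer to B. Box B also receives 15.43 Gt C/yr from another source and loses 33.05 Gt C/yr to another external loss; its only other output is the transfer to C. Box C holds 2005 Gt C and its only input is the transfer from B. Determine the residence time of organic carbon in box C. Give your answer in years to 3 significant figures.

68.6 yr

Box A: F(A→B) = (37.29 + 26.06) − 16.50 = 46.850 Gt C/yr.
Box B: F(B→C) = (46.850 + 15.43) − 33.05 = 29.230 Gt C/yr.
Box C throughput = its input = 29.230 Gt C/yr; τ = 2005 / 29.230 = 68.59 yr.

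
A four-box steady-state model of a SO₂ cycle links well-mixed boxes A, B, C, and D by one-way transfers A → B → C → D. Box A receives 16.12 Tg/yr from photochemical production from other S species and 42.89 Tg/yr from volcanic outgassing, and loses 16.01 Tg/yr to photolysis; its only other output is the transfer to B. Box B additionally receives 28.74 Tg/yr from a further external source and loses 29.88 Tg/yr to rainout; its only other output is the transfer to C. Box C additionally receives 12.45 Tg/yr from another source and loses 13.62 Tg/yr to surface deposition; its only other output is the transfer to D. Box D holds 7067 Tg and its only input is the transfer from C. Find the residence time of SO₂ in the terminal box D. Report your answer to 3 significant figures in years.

174 yr

Box A: F(A→B) = (16.12 + 42.89) − 16.01 = 43.000 Tg/yr.
Box B: F(B→C) = (43.000 + 28.74) − 29.88 = 41.860 Tg/yr.
Box C: F(C→D) = (41.860 + 12.45) − 13.62 = 40.690 Tg/yr.
Box D throughput = its input = 40.690 Tg/yr; τ = 7067 / 40.690 = 173.7 yr.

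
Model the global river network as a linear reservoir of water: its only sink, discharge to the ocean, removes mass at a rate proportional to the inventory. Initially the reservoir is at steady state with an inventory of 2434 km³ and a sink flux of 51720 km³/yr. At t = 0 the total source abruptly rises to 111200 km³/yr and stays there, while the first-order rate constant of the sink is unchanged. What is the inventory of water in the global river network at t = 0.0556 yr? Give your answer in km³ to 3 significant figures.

4370 km³

Residence time τ = M₀/F₀ = 0.04706 yr. The eventual steady state is M_∞ = M₀·(F₁/F₀) = 2434 × 111200/51720 = 5233.2 km³.
The anomaly ΔM(t) = M(t) − M_∞ decays as ΔM₀·e^(−t/τ) with ΔM₀ = 2434 − 5233.2 = −2799 km³.
At t = 0.0556 yr, e^(−t/τ) = e^(−1.181) = 0.3068, so ΔM = −858.9 km³ and M = 5233.2 − 858.9 = 4374.3 km³.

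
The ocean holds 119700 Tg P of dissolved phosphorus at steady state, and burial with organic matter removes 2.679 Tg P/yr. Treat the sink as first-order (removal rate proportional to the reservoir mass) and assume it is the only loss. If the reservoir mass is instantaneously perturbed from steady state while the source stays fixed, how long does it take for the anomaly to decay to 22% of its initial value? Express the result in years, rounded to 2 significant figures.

For a linear reservoir the anomaly decays as exp(−t/τ) with τ = M/F = 119700/2.679 = 44680 yr.
exp(−t/τ) = 0.22 ⇒ t = −τ ln(0.22) = 44680 × 1.514 = 67650 yr.

68000 yr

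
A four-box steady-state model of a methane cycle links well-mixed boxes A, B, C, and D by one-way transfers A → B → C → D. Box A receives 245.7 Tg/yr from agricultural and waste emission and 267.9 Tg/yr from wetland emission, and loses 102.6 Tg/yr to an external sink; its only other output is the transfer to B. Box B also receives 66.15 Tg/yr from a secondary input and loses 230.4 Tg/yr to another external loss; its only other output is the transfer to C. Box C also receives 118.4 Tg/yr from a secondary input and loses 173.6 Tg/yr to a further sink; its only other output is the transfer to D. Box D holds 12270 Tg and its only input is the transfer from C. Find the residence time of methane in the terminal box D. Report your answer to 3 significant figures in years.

Box A: F(A→B) = (245.7 + 267.9) − 102.6 = 411.00 Tg/yr.
Box B: F(B→C) = (411.00 + 66.15) − 230.4 = 246.75 Tg/yr.
Box C: F(C→D) = (246.75 + 118.4) − 173.6 = 191.55 Tg/yr.
Box D throughput = its input = 191.55 Tg/yr; τ = 12270 / 191.55 = 64.06 yr.

64.1 yr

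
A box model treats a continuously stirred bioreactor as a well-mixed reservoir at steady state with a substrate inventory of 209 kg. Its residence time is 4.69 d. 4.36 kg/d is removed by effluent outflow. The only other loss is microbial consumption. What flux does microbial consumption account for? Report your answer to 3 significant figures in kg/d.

Total removal F = M/τ = 209 / 4.69 = 44.56 kg/d.
Microbial consumption = F − (4.36) = 44.56 − 4.360 = 40.20 kg/d.

40.2 kg/d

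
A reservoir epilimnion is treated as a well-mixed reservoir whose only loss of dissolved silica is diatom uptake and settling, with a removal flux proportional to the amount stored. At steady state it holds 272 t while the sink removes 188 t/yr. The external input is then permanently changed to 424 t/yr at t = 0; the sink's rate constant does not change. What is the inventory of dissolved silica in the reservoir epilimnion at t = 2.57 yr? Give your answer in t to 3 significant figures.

τ = M₀/F₀ = 272/188 = 1.447 yr; rate constant k = 1/τ.
New steady state M_∞ = F₁/k = F₁·τ = 424 × 1.447 = 613.45 t.
M(t) = M_∞ + (M₀ − M_∞)·e^(−t/τ); t/τ = 2.57/1.447 = 1.776, so e^(−t/τ) = 0.1693.
M(t) = 613.45 − 341.4 × 0.1693 = 555.65 t.

556 t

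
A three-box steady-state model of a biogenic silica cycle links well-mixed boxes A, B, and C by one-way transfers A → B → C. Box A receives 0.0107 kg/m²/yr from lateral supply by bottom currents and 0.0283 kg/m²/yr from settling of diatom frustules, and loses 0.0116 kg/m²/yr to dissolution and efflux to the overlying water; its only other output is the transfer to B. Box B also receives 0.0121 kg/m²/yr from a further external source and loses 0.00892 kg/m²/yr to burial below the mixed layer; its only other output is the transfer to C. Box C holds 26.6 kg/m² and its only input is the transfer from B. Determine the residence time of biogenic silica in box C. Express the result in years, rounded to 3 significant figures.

870 yr

Box A: F(A→B) = (0.0107 + 0.0283) − 0.0116 = 0.027400 kg/m²/yr.
Box B: F(B→C) = (0.027400 + 0.0121) − 0.00892 = 0.030580 kg/m²/yr.
Box C throughput = its input = 0.030580 kg/m²/yr; τ = 26.6 / 0.030580 = 869.8 yr.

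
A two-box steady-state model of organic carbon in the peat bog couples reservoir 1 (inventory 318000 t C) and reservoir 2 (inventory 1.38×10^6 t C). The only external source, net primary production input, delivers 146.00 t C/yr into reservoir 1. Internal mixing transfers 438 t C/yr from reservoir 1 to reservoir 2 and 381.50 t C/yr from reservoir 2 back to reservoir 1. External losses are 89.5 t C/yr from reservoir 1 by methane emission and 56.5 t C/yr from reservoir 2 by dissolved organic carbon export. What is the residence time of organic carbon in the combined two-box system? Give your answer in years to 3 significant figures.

Residence time in the combined system uses the total inventory and the total *external* removal — internal exchanges between the two boxes cancel.
M_total = 318000 + 1.38×10^6 = 1.6980×10^6 t C.
ΣF_external_out = 89.5 + 56.5 = 146.00 t C/yr.
τ = M_total / ΣF_ext = 1.6980×10^6 / 146.00 = 11630 yr.

11600 yr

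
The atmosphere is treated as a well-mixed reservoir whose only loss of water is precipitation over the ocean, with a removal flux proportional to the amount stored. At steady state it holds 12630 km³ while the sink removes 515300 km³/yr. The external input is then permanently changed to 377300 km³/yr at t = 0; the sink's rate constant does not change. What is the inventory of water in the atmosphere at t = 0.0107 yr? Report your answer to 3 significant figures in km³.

11400 km³

τ = M₀/F₀ = 12630/515300 = 0.02451 yr; rate constant k = 1/τ.
New steady state M_∞ = F₁/k = F₁·τ = 377300 × 0.02451 = 9247.6 km³.
M(t) = M_∞ + (M₀ − M_∞)·e^(−t/τ); t/τ = 0.0107/0.02451 = 0.4366, so e^(−t/τ) = 0.6463.
M(t) = 9247.6 + 3382 × 0.6463 = 11434 km³.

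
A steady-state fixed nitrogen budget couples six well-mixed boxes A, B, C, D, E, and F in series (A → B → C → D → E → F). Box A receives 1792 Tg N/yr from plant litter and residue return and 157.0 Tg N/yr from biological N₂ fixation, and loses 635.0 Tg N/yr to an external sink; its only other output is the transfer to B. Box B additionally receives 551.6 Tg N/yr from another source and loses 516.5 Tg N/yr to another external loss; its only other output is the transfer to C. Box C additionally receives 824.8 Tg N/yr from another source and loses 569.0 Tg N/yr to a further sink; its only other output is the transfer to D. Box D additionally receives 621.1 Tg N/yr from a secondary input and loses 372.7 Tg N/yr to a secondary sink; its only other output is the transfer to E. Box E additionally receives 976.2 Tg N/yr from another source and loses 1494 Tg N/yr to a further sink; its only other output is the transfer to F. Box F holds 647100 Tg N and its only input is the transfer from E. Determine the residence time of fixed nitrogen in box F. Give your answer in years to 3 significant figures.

Box A: F(A→B) = (1792 + 157.0) − 635.0 = 1314.0 Tg N/yr.
Box B: F(B→C) = (1314.0 + 551.6) − 516.5 = 1349.1 Tg N/yr.
Box C: F(C→D) = (1349.1 + 824.8) − 569.0 = 1604.9 Tg N/yr.
Box D: F(D→E) = (1604.9 + 621.1) − 372.7 = 1853.3 Tg N/yr.
Box E: F(E→F) = (1853.3 + 976.2) − 1494 = 1335.5 Tg N/yr.
Box F throughput = its input = 1335.5 Tg N/yr; τ = 647100 / 1335.5 = 484.5 yr.

485 yr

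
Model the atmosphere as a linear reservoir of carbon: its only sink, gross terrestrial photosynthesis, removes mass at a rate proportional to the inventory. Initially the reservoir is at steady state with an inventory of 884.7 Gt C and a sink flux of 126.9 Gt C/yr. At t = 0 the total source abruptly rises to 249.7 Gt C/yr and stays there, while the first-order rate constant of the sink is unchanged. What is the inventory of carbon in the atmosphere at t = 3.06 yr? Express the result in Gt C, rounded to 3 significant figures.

τ = M₀/F₀ = 884.7/126.9 = 6.972 yr; rate constant k = 1/τ.
New steady state M_∞ = F₁/k = F₁·τ = 249.7 × 6.972 = 1740.8 Gt C.
M(t) = M_∞ + (M₀ − M_∞)·e^(−t/τ); t/τ = 3.06/6.972 = 0.4389, so e^(−t/τ) = 0.6447.
M(t) = 1740.8 − 856.1 × 0.6447 = 1188.9 Gt C.

1190 Gt C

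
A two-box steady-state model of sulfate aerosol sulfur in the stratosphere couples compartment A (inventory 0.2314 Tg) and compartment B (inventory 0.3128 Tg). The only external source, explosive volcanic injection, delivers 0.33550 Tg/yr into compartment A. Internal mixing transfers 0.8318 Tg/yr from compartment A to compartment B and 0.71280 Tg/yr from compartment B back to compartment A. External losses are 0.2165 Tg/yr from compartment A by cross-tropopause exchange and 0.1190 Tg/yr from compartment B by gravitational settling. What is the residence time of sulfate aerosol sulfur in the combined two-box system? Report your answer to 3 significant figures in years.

1.62 yr

For the system as a whole, the A↔B exchange is internal and contributes nothing to the throughput; only the external sinks remove mass.
M_total = 0.2314 + 0.3128 = 0.54420 Tg.
ΣF_external_out = 0.2165 + 0.1190 = 0.33550 Tg/yr.
τ = M_total / ΣF_ext = 0.54420 / 0.33550 = 1.622 yr.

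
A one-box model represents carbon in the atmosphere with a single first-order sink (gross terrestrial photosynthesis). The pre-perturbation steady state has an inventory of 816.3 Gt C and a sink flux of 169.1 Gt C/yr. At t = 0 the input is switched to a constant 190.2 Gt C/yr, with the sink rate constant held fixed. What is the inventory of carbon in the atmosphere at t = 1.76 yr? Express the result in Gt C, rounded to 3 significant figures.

The sink rate constant is k = F₀/M₀ = 169.1/816.3 = 0.2072 yr⁻¹.
Solving dM/dt = F₁ − kM with M(0) = M₀ gives M(t) = F₁/k + (M₀ − F₁/k)·e^(−kt).
F₁/k = 190.2/0.2072 = 918.16 Gt C; kt = 0.2072 × 1.76 = 0.3646, e^(−kt) = 0.6945.
M(1.76) = 918.16 + (816.3 − 918.16) × 0.6945 = 918.16 − 70.74 = 847.42 Gt C.

847 Gt C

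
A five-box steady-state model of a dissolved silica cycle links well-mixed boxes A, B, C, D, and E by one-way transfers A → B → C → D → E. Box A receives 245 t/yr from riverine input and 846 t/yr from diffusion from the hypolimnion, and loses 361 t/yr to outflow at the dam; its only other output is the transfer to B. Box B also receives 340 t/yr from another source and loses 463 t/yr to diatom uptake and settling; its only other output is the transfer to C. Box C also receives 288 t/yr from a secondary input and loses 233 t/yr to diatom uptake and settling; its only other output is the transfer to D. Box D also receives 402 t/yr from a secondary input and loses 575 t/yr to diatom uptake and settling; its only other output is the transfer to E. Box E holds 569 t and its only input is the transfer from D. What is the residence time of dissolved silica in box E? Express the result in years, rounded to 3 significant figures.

Box A: F(A→B) = (245 + 846) − 361 = 730.00 t/yr.
Box B: F(B→C) = (730.00 + 340) − 463 = 607.00 t/yr.
Box C: F(C→D) = (607.00 + 288) − 233 = 662.00 t/yr.
Box D: F(D→E) = (662.00 + 402) − 575 = 489.00 t/yr.
Box E throughput = its input = 489.00 t/yr; τ = 569 / 489.00 = 1.164 yr.

1.16 yr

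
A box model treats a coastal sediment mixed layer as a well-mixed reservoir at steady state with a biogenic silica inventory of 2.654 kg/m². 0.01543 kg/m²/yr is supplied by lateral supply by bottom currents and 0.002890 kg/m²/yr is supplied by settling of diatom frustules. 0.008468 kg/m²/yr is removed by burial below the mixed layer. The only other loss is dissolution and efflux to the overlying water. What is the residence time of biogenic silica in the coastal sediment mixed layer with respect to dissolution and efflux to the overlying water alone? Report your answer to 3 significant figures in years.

At steady state ΣF_in = ΣF_out.
ΣF_in = 0.01543 + 0.002890 = 0.018320 kg/m²/yr.
Dissolution and efflux to the overlying water flux = ΣF_in − (0.008468) = 0.018320 − 0.008468 = 0.009852 kg/m²/yr.
τ = M / F = 2.654 / 0.009852 = 269.4 yr.

269 yr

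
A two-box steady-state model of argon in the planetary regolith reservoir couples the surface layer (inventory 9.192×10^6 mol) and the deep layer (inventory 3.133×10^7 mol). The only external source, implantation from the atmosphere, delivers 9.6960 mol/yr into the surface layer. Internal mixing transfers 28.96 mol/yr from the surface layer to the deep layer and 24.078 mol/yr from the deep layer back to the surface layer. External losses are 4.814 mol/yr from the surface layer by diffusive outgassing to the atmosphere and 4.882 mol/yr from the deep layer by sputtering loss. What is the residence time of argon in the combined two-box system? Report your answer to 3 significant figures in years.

For the system as a whole, the A↔B exchange is internal and contributes nothing to the throughput; only the external sinks remove mass.
M_total = 9.192×10^6 + 3.133×10^7 = 4.0522×10^7 mol.
ΣF_external_out = 4.814 + 4.882 = 9.6960 mol/yr.
τ = M_total / ΣF_ext = 4.0522×10^7 / 9.6960 = 4.179×10^6 yr.

4.18×10^6 yr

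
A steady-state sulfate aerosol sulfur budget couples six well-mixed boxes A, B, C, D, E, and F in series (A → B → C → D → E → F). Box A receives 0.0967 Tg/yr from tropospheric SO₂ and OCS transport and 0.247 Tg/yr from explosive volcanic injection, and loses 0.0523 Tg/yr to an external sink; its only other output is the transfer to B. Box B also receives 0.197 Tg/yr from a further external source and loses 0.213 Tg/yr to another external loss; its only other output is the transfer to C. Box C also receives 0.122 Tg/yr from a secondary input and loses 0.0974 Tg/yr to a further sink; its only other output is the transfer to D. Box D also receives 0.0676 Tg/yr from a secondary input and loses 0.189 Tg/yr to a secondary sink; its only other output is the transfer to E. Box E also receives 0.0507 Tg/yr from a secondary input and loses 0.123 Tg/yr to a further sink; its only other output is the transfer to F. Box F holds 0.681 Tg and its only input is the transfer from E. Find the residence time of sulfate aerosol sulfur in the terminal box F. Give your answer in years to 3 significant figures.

Box A: F(A→B) = (0.0967 + 0.247) − 0.0523 = 0.29140 Tg/yr.
Box B: F(B→C) = (0.29140 + 0.197) − 0.213 = 0.27540 Tg/yr.
Box C: F(C→D) = (0.27540 + 0.122) − 0.0974 = 0.30000 Tg/yr.
Box D: F(D→E) = (0.30000 + 0.0676) − 0.189 = 0.17860 Tg/yr.
Box E: F(E→F) = (0.17860 + 0.0507) − 0.123 = 0.10630 Tg/yr.
Box F throughput = its input = 0.10630 Tg/yr; τ = 0.681 / 0.10630 = 6.406 yr.

6.41 yr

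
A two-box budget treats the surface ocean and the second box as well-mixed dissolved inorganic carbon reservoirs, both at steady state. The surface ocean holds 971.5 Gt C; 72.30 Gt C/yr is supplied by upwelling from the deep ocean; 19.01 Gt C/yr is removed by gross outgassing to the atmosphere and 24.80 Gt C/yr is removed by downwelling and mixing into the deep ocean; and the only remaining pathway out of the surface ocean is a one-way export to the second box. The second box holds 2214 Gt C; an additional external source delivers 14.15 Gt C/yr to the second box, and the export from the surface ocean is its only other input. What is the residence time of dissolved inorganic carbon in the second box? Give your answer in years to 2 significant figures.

52 yr

Balance the surface ocean: ΣF_in = 72.300 Gt C/yr.
Export to the second box = ΣF_in − (19.01 + 24.80) = 28.490 Gt C/yr.
Total input to the second box = 28.490 + 14.15 = 42.640 Gt C/yr; at steady state this equals its total output.
τ = M / F = 2214 / 42.640 = 51.92 yr.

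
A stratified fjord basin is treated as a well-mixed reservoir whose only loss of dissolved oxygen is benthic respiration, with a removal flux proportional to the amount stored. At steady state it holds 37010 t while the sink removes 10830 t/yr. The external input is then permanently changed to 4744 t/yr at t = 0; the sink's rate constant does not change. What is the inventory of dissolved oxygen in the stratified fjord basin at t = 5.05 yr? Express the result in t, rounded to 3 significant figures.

Residence time τ = M₀/F₀ = 3.417 yr. The eventual steady state is M_∞ = M₀·(F₁/F₀) = 37010 × 4744/10830 = 16212 t.
The anomaly ΔM(t) = M(t) − M_∞ decays as ΔM₀·e^(−t/τ) with ΔM₀ = 37010 − 16212 = 20800 t.
At t = 5.05 yr, e^(−t/τ) = e^(−1.478) = 0.2282, so ΔM = 4745 t and M = 16212 + 4745 = 20957 t.

21000 t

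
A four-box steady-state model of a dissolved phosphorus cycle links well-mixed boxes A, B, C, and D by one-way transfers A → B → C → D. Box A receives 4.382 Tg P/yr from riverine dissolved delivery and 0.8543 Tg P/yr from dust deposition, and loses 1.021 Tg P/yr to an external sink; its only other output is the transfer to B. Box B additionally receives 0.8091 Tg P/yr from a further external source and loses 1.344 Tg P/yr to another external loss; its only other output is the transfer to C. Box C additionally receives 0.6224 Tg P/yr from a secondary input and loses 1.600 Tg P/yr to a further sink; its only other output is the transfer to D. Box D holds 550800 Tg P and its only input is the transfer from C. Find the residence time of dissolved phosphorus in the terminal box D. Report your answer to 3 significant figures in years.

204000 yr

Box A: F(A→B) = (4.382 + 0.8543) − 1.021 = 4.2153 Tg P/yr.
Box B: F(B→C) = (4.2153 + 0.8091) − 1.344 = 3.6804 Tg P/yr.
Box C: F(C→D) = (3.6804 + 0.6224) − 1.600 = 2.7028 Tg P/yr.
Box D throughput = its input = 2.7028 Tg P/yr; τ = 550800 / 2.7028 = 203800 yr.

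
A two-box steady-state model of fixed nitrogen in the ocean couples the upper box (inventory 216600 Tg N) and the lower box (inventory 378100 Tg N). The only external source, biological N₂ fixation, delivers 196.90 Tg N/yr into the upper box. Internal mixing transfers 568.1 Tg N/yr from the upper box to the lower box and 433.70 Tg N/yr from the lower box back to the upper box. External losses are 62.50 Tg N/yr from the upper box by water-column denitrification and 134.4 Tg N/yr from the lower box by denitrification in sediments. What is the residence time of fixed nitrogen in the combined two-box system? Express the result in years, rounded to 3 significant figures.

For the system as a whole, the A↔B exchange is internal and contributes nothing to the throughput; only the external sinks remove mass.
M_total = 216600 + 378100 = 594700 Tg N.
ΣF_external_out = 62.50 + 134.4 = 196.90 Tg N/yr.
τ = M_total / ΣF_ext = 594700 / 196.90 = 3020 yr.

3020 yr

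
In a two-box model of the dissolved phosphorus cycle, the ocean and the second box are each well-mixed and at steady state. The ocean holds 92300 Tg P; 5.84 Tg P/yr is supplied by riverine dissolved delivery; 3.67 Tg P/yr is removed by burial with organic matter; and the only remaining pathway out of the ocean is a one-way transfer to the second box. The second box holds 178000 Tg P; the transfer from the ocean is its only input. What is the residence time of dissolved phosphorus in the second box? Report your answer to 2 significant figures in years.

Balance the ocean: ΣF_in = 5.8400 Tg P/yr.
Transfer to the second box = ΣF_in − (3.67) = 2.1700 Tg P/yr.
At steady state the output of the second box equals its input, 2.1700 Tg P/yr.
τ = M / F = 178000 / 2.1700 = 82030 yr.

82000 yr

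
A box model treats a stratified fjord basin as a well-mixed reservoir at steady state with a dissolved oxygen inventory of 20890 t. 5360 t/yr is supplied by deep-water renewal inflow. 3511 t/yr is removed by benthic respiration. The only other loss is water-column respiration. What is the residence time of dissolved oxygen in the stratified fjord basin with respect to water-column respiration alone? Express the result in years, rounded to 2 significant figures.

At steady state ΣF_in = ΣF_out.
ΣF_in = 5360.0 t/yr.
Water-column respiration flux = ΣF_in − (3511) = 5360.0 − 3511 = 1849 t/yr.
τ = M / F = 20890 / 1849 = 11.30 yr.

11 yr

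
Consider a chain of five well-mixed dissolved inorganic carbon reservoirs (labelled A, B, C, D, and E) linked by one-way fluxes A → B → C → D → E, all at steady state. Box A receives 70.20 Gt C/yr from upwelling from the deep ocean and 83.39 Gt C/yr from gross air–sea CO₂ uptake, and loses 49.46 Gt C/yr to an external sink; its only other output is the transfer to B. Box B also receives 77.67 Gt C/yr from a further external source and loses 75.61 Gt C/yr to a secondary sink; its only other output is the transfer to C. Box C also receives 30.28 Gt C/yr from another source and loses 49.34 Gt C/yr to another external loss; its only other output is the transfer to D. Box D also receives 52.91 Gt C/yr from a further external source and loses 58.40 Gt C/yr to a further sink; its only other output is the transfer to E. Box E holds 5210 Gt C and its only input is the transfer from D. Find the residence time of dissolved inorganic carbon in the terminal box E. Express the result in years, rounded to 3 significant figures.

Box A: F(A→B) = (70.20 + 83.39) − 49.46 = 104.13 Gt C/yr.
Box B: F(B→C) = (104.13 + 77.67) − 75.61 = 106.19 Gt C/yr.
Box C: F(C→D) = (106.19 + 30.28) − 49.34 = 87.130 Gt C/yr.
Box D: F(D→E) = (87.130 + 52.91) − 58.40 = 81.640 Gt C/yr.
Box E throughput = its input = 81.640 Gt C/yr; τ = 5210 / 81.640 = 63.82 yr.

63.8 yr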